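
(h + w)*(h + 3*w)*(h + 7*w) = h^3 + 11*h^2*w + 31*h*w^2 + 21*w^3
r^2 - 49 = (r - 7)*(r + 7)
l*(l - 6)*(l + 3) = l^3 - 3*l^2 - 18*l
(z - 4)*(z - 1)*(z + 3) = z^3 - 2*z^2 - 11*z + 12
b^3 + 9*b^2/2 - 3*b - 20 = (b - 2)*(b + 5/2)*(b + 4)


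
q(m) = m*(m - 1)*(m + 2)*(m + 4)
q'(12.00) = 9112.00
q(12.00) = 29568.00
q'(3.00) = 247.00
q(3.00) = 210.00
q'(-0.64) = -5.46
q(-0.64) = 4.80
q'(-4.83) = -128.10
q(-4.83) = 66.14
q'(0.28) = -5.62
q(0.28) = -1.97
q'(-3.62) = -15.67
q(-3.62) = -10.30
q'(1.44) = 40.81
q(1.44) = 11.86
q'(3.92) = 479.12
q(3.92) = 536.68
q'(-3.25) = 0.12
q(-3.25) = -12.95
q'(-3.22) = 1.10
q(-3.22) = -12.93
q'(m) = m*(m - 1)*(m + 2) + m*(m - 1)*(m + 4) + m*(m + 2)*(m + 4) + (m - 1)*(m + 2)*(m + 4)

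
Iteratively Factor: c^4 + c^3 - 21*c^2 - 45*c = (c - 5)*(c^3 + 6*c^2 + 9*c) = (c - 5)*(c + 3)*(c^2 + 3*c) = (c - 5)*(c + 3)^2*(c)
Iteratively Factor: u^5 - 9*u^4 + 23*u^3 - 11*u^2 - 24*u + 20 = (u - 1)*(u^4 - 8*u^3 + 15*u^2 + 4*u - 20) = (u - 2)*(u - 1)*(u^3 - 6*u^2 + 3*u + 10) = (u - 5)*(u - 2)*(u - 1)*(u^2 - u - 2) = (u - 5)*(u - 2)^2*(u - 1)*(u + 1)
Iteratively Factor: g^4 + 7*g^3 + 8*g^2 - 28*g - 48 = (g - 2)*(g^3 + 9*g^2 + 26*g + 24) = (g - 2)*(g + 2)*(g^2 + 7*g + 12) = (g - 2)*(g + 2)*(g + 4)*(g + 3)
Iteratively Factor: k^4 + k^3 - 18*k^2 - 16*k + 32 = (k - 1)*(k^3 + 2*k^2 - 16*k - 32) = (k - 4)*(k - 1)*(k^2 + 6*k + 8) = (k - 4)*(k - 1)*(k + 4)*(k + 2)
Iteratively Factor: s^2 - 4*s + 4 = (s - 2)*(s - 2)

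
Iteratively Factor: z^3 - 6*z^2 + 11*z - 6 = (z - 1)*(z^2 - 5*z + 6) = (z - 2)*(z - 1)*(z - 3)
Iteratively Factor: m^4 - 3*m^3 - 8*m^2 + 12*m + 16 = (m - 2)*(m^3 - m^2 - 10*m - 8) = (m - 2)*(m + 2)*(m^2 - 3*m - 4) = (m - 2)*(m + 1)*(m + 2)*(m - 4)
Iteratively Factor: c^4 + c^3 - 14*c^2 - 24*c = (c - 4)*(c^3 + 5*c^2 + 6*c) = c*(c - 4)*(c^2 + 5*c + 6) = c*(c - 4)*(c + 3)*(c + 2)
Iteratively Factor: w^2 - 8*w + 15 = (w - 5)*(w - 3)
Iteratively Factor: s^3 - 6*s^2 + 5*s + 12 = (s - 4)*(s^2 - 2*s - 3) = (s - 4)*(s + 1)*(s - 3)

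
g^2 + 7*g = g*(g + 7)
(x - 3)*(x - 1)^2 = x^3 - 5*x^2 + 7*x - 3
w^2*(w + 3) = w^3 + 3*w^2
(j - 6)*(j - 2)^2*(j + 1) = j^4 - 9*j^3 + 18*j^2 + 4*j - 24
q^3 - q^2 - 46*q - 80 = (q - 8)*(q + 2)*(q + 5)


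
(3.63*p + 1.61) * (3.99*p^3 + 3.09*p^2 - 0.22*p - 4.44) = 14.4837*p^4 + 17.6406*p^3 + 4.1763*p^2 - 16.4714*p - 7.1484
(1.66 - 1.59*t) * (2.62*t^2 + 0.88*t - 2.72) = -4.1658*t^3 + 2.95*t^2 + 5.7856*t - 4.5152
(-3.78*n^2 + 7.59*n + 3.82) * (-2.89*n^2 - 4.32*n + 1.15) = 10.9242*n^4 - 5.6055*n^3 - 48.1756*n^2 - 7.7739*n + 4.393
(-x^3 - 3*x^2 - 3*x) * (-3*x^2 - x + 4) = 3*x^5 + 10*x^4 + 8*x^3 - 9*x^2 - 12*x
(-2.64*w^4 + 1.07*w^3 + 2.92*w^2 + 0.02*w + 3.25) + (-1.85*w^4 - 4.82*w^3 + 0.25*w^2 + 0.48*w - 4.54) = -4.49*w^4 - 3.75*w^3 + 3.17*w^2 + 0.5*w - 1.29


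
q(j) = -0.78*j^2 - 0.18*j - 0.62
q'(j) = -1.56*j - 0.18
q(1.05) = -1.67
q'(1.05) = -1.82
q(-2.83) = -6.36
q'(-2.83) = 4.23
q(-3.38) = -8.92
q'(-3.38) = 5.09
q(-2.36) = -4.54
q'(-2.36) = 3.50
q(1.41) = -2.42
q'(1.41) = -2.38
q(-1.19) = -1.51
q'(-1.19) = 1.68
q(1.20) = -1.96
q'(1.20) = -2.05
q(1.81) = -3.50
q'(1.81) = -3.00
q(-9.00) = -62.18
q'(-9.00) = 13.86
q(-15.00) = -173.42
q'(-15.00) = 23.22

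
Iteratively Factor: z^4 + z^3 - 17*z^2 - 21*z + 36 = (z + 3)*(z^3 - 2*z^2 - 11*z + 12) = (z - 4)*(z + 3)*(z^2 + 2*z - 3) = (z - 4)*(z + 3)^2*(z - 1)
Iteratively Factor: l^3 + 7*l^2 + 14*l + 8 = (l + 2)*(l^2 + 5*l + 4) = (l + 1)*(l + 2)*(l + 4)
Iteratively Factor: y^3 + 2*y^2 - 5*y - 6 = (y + 1)*(y^2 + y - 6) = (y - 2)*(y + 1)*(y + 3)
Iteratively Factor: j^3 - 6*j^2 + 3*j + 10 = (j + 1)*(j^2 - 7*j + 10) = (j - 2)*(j + 1)*(j - 5)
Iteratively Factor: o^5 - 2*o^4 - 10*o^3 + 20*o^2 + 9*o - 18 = (o - 2)*(o^4 - 10*o^2 + 9) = (o - 2)*(o + 3)*(o^3 - 3*o^2 - o + 3) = (o - 2)*(o - 1)*(o + 3)*(o^2 - 2*o - 3) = (o - 3)*(o - 2)*(o - 1)*(o + 3)*(o + 1)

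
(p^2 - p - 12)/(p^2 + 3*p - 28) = (p + 3)/(p + 7)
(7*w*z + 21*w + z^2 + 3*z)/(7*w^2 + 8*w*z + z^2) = (z + 3)/(w + z)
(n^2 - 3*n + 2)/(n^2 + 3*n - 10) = (n - 1)/(n + 5)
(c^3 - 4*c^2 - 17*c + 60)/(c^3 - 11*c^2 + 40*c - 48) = (c^2 - c - 20)/(c^2 - 8*c + 16)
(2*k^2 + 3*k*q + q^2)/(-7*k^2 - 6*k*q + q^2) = (2*k + q)/(-7*k + q)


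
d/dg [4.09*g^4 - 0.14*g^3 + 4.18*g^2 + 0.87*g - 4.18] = 16.36*g^3 - 0.42*g^2 + 8.36*g + 0.87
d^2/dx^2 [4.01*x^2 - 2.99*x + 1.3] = 8.02000000000000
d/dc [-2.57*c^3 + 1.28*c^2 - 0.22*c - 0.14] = -7.71*c^2 + 2.56*c - 0.22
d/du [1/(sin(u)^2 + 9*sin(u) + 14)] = -(2*sin(u) + 9)*cos(u)/(sin(u)^2 + 9*sin(u) + 14)^2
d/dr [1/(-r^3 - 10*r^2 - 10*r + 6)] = (3*r^2 + 20*r + 10)/(r^3 + 10*r^2 + 10*r - 6)^2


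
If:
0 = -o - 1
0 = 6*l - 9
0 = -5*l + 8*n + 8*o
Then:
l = 3/2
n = 31/16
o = -1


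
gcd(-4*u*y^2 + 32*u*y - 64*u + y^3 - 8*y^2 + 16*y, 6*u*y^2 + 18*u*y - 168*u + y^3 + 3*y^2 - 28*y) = y - 4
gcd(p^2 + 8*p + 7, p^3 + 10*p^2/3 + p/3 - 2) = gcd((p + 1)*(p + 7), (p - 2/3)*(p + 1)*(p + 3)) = p + 1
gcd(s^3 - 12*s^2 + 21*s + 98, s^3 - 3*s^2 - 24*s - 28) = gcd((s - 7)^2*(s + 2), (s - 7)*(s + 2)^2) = s^2 - 5*s - 14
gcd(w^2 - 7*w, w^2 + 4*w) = w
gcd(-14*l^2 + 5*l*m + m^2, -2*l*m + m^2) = 2*l - m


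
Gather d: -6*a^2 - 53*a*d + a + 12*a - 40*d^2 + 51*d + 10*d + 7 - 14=-6*a^2 + 13*a - 40*d^2 + d*(61 - 53*a) - 7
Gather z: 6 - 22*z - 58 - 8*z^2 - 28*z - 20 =-8*z^2 - 50*z - 72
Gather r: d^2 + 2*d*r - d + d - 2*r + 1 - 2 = d^2 + r*(2*d - 2) - 1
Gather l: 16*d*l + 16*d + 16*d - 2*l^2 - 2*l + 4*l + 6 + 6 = 32*d - 2*l^2 + l*(16*d + 2) + 12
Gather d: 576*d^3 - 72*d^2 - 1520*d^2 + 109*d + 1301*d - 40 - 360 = 576*d^3 - 1592*d^2 + 1410*d - 400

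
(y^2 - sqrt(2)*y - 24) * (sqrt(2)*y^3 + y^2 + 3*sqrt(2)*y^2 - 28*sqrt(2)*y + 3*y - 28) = sqrt(2)*y^5 - y^4 + 3*sqrt(2)*y^4 - 53*sqrt(2)*y^3 - 3*y^3 - 75*sqrt(2)*y^2 + 4*y^2 - 72*y + 700*sqrt(2)*y + 672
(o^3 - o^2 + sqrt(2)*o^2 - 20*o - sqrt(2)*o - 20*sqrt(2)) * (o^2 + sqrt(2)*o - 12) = o^5 - o^4 + 2*sqrt(2)*o^4 - 30*o^3 - 2*sqrt(2)*o^3 - 52*sqrt(2)*o^2 + 10*o^2 + 12*sqrt(2)*o + 200*o + 240*sqrt(2)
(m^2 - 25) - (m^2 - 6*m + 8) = 6*m - 33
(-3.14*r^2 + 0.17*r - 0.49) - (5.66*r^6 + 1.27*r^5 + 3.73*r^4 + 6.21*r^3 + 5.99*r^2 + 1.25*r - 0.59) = -5.66*r^6 - 1.27*r^5 - 3.73*r^4 - 6.21*r^3 - 9.13*r^2 - 1.08*r + 0.1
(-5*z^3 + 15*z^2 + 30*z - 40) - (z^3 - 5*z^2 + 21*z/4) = -6*z^3 + 20*z^2 + 99*z/4 - 40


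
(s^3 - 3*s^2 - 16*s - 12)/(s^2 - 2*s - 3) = (s^2 - 4*s - 12)/(s - 3)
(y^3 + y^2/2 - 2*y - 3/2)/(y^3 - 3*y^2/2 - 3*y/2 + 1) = (2*y^2 - y - 3)/(2*y^2 - 5*y + 2)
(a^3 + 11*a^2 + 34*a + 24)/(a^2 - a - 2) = (a^2 + 10*a + 24)/(a - 2)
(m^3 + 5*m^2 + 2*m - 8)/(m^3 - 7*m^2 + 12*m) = (m^3 + 5*m^2 + 2*m - 8)/(m*(m^2 - 7*m + 12))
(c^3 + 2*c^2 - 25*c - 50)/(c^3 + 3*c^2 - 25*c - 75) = (c + 2)/(c + 3)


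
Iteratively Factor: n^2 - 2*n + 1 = (n - 1)*(n - 1)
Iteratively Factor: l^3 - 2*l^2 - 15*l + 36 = (l - 3)*(l^2 + l - 12) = (l - 3)^2*(l + 4)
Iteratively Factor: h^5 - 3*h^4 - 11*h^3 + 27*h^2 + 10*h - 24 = (h - 1)*(h^4 - 2*h^3 - 13*h^2 + 14*h + 24) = (h - 1)*(h + 3)*(h^3 - 5*h^2 + 2*h + 8) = (h - 4)*(h - 1)*(h + 3)*(h^2 - h - 2) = (h - 4)*(h - 2)*(h - 1)*(h + 3)*(h + 1)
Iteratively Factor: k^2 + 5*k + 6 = (k + 3)*(k + 2)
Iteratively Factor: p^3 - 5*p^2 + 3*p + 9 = (p + 1)*(p^2 - 6*p + 9) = (p - 3)*(p + 1)*(p - 3)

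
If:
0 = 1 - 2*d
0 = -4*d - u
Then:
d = 1/2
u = -2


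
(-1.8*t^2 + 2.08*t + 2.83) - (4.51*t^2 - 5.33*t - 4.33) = -6.31*t^2 + 7.41*t + 7.16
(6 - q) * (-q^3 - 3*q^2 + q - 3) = q^4 - 3*q^3 - 19*q^2 + 9*q - 18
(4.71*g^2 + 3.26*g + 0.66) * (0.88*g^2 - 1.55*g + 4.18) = 4.1448*g^4 - 4.4317*g^3 + 15.2156*g^2 + 12.6038*g + 2.7588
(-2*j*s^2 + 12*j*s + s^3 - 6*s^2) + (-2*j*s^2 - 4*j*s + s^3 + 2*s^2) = -4*j*s^2 + 8*j*s + 2*s^3 - 4*s^2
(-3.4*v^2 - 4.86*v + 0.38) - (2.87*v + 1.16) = -3.4*v^2 - 7.73*v - 0.78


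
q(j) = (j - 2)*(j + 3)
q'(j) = 2*j + 1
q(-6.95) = 35.35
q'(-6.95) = -12.90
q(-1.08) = -5.91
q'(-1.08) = -1.16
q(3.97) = 13.73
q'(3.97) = 8.94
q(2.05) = 0.25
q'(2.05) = 5.10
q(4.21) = 15.93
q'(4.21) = 9.42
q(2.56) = 3.11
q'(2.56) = 6.12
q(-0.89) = -6.10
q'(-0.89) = -0.78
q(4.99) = 23.89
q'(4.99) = 10.98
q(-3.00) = 0.00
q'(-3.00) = -5.00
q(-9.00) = 66.00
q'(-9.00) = -17.00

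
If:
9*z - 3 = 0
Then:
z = 1/3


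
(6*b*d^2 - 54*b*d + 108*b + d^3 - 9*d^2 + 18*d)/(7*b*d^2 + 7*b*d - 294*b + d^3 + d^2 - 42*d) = (6*b*d - 18*b + d^2 - 3*d)/(7*b*d + 49*b + d^2 + 7*d)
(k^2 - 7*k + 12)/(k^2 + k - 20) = (k - 3)/(k + 5)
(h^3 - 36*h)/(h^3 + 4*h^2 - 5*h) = (h^2 - 36)/(h^2 + 4*h - 5)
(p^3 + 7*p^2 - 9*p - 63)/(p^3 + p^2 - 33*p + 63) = (p + 3)/(p - 3)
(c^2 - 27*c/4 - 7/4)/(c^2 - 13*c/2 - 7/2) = (4*c + 1)/(2*(2*c + 1))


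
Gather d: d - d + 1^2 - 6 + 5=0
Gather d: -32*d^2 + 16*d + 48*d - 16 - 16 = -32*d^2 + 64*d - 32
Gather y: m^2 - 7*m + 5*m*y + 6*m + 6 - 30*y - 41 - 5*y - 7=m^2 - m + y*(5*m - 35) - 42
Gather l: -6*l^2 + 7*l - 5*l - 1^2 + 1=-6*l^2 + 2*l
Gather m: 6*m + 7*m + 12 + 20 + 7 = 13*m + 39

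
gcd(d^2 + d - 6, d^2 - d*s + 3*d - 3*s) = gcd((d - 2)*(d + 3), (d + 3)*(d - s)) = d + 3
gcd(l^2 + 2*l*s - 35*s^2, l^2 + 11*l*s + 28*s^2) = l + 7*s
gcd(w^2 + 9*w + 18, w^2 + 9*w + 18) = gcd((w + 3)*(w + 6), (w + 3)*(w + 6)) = w^2 + 9*w + 18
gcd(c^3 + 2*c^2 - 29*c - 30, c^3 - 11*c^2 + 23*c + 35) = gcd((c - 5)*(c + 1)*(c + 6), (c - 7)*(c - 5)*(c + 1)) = c^2 - 4*c - 5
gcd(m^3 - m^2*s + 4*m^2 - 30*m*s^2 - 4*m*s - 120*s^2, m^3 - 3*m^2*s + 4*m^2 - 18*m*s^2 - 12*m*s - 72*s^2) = -m^2 + 6*m*s - 4*m + 24*s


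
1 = 1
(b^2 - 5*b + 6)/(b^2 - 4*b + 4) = (b - 3)/(b - 2)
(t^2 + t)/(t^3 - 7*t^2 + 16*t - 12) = t*(t + 1)/(t^3 - 7*t^2 + 16*t - 12)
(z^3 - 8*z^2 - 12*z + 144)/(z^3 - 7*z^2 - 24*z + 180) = (z + 4)/(z + 5)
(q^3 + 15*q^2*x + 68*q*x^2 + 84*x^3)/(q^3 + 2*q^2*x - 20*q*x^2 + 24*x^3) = (q^2 + 9*q*x + 14*x^2)/(q^2 - 4*q*x + 4*x^2)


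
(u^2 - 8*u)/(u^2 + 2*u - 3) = u*(u - 8)/(u^2 + 2*u - 3)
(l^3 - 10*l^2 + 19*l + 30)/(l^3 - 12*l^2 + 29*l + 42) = (l - 5)/(l - 7)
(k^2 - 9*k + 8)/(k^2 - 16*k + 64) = (k - 1)/(k - 8)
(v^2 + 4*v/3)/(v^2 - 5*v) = (v + 4/3)/(v - 5)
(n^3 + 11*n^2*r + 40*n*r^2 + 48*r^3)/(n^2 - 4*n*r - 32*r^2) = (-n^2 - 7*n*r - 12*r^2)/(-n + 8*r)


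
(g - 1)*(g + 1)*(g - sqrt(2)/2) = g^3 - sqrt(2)*g^2/2 - g + sqrt(2)/2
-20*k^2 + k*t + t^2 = (-4*k + t)*(5*k + t)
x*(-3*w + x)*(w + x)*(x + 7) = -3*w^2*x^2 - 21*w^2*x - 2*w*x^3 - 14*w*x^2 + x^4 + 7*x^3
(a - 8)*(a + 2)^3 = a^4 - 2*a^3 - 36*a^2 - 88*a - 64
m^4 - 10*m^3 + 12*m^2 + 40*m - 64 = (m - 8)*(m - 2)^2*(m + 2)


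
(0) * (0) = 0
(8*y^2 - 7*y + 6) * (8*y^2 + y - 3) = 64*y^4 - 48*y^3 + 17*y^2 + 27*y - 18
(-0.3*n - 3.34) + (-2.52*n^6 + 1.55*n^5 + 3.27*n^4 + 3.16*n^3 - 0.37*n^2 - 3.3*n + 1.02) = -2.52*n^6 + 1.55*n^5 + 3.27*n^4 + 3.16*n^3 - 0.37*n^2 - 3.6*n - 2.32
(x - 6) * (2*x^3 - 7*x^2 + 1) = 2*x^4 - 19*x^3 + 42*x^2 + x - 6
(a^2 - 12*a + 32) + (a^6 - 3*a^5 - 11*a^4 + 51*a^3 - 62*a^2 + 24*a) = a^6 - 3*a^5 - 11*a^4 + 51*a^3 - 61*a^2 + 12*a + 32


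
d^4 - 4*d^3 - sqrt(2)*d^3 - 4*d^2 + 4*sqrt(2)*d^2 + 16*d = d*(d - 4)*(d - 2*sqrt(2))*(d + sqrt(2))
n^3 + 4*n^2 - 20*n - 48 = (n - 4)*(n + 2)*(n + 6)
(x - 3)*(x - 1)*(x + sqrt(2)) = x^3 - 4*x^2 + sqrt(2)*x^2 - 4*sqrt(2)*x + 3*x + 3*sqrt(2)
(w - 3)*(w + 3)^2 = w^3 + 3*w^2 - 9*w - 27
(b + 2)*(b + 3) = b^2 + 5*b + 6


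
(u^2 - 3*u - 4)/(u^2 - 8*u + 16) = (u + 1)/(u - 4)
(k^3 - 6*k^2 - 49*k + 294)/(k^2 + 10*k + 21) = (k^2 - 13*k + 42)/(k + 3)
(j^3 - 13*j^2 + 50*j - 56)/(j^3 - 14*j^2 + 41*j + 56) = (j^2 - 6*j + 8)/(j^2 - 7*j - 8)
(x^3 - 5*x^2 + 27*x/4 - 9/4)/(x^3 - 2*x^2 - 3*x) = (x^2 - 2*x + 3/4)/(x*(x + 1))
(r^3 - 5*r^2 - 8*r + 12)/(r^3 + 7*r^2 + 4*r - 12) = (r - 6)/(r + 6)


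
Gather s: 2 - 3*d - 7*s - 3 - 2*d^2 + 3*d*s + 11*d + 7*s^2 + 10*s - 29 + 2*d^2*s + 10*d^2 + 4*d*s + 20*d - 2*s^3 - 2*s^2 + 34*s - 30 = 8*d^2 + 28*d - 2*s^3 + 5*s^2 + s*(2*d^2 + 7*d + 37) - 60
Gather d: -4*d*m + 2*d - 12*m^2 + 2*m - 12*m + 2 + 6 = d*(2 - 4*m) - 12*m^2 - 10*m + 8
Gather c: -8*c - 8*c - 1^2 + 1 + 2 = 2 - 16*c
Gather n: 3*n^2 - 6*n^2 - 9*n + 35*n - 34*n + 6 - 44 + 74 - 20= -3*n^2 - 8*n + 16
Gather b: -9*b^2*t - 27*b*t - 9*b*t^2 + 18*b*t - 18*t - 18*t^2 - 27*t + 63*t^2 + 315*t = -9*b^2*t + b*(-9*t^2 - 9*t) + 45*t^2 + 270*t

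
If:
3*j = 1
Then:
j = 1/3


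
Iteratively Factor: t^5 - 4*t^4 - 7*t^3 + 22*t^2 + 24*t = (t - 3)*(t^4 - t^3 - 10*t^2 - 8*t) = (t - 3)*(t + 2)*(t^3 - 3*t^2 - 4*t) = t*(t - 3)*(t + 2)*(t^2 - 3*t - 4) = t*(t - 4)*(t - 3)*(t + 2)*(t + 1)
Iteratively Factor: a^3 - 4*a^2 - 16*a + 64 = (a - 4)*(a^2 - 16) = (a - 4)^2*(a + 4)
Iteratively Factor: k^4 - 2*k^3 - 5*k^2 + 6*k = (k)*(k^3 - 2*k^2 - 5*k + 6) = k*(k + 2)*(k^2 - 4*k + 3) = k*(k - 1)*(k + 2)*(k - 3)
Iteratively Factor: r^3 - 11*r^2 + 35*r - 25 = (r - 5)*(r^2 - 6*r + 5) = (r - 5)^2*(r - 1)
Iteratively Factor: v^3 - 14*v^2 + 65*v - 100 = (v - 4)*(v^2 - 10*v + 25) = (v - 5)*(v - 4)*(v - 5)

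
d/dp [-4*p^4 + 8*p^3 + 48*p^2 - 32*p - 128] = -16*p^3 + 24*p^2 + 96*p - 32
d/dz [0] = 0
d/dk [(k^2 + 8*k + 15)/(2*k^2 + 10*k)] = -3/(2*k^2)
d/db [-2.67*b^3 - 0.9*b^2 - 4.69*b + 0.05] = -8.01*b^2 - 1.8*b - 4.69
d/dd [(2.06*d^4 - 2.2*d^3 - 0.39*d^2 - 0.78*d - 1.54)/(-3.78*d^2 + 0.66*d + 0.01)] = (-15.5736*d^5 + 12.3948*d^4 - 2.8216*d^3 - 3.2718*d^2 - 11.6502*d + 1.0086)/(14.2884*d^4 - 4.9896*d^3 + 0.36*d^2 + 0.0132*d + 0.0001)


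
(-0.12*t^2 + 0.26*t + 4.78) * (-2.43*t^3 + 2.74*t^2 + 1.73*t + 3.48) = 0.2916*t^5 - 0.9606*t^4 - 11.1106*t^3 + 13.1294*t^2 + 9.1742*t + 16.6344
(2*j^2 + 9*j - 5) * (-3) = -6*j^2 - 27*j + 15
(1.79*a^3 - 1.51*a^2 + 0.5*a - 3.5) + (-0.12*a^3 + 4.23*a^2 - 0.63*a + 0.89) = 1.67*a^3 + 2.72*a^2 - 0.13*a - 2.61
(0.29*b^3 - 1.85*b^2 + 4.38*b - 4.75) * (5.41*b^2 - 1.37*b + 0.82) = 1.5689*b^5 - 10.4058*b^4 + 26.4681*b^3 - 33.2151*b^2 + 10.0991*b - 3.895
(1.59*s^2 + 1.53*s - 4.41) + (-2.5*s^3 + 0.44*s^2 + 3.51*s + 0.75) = -2.5*s^3 + 2.03*s^2 + 5.04*s - 3.66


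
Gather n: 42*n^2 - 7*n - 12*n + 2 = 42*n^2 - 19*n + 2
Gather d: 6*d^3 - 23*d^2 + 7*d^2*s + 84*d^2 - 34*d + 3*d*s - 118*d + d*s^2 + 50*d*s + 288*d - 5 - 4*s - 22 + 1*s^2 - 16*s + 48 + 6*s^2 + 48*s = 6*d^3 + d^2*(7*s + 61) + d*(s^2 + 53*s + 136) + 7*s^2 + 28*s + 21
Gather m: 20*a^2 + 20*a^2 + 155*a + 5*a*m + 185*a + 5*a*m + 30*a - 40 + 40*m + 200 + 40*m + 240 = 40*a^2 + 370*a + m*(10*a + 80) + 400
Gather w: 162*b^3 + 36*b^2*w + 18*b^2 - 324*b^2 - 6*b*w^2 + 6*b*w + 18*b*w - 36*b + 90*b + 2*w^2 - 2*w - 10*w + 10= 162*b^3 - 306*b^2 + 54*b + w^2*(2 - 6*b) + w*(36*b^2 + 24*b - 12) + 10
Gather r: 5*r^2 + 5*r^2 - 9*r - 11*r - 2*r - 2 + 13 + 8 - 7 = 10*r^2 - 22*r + 12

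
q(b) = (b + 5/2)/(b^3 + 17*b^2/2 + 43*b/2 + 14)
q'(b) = (b + 5/2)*(-3*b^2 - 17*b - 43/2)/(b^3 + 17*b^2/2 + 43*b/2 + 14)^2 + 1/(b^3 + 17*b^2/2 + 43*b/2 + 14)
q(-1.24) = -0.84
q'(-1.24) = -3.50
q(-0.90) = 1.99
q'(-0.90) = -20.01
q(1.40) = 0.06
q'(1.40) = -0.03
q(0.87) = 0.08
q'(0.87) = -0.06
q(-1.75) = -0.25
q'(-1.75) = -0.42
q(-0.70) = 0.65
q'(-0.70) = -2.23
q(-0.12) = 0.21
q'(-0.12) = -0.26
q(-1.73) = -0.26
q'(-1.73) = -0.44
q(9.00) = 0.01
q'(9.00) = 0.00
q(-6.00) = 0.14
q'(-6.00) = 0.11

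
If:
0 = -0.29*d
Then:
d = 0.00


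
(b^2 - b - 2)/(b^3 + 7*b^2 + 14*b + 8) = (b - 2)/(b^2 + 6*b + 8)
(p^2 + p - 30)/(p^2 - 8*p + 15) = (p + 6)/(p - 3)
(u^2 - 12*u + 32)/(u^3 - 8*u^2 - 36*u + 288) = (u - 4)/(u^2 - 36)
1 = 1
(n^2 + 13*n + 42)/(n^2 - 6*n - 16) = (n^2 + 13*n + 42)/(n^2 - 6*n - 16)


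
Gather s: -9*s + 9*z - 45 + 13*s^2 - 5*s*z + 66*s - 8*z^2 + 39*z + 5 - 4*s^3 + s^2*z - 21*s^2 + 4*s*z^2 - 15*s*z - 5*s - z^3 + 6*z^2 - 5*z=-4*s^3 + s^2*(z - 8) + s*(4*z^2 - 20*z + 52) - z^3 - 2*z^2 + 43*z - 40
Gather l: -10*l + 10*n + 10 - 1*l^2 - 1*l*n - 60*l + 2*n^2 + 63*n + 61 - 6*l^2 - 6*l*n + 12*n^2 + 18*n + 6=-7*l^2 + l*(-7*n - 70) + 14*n^2 + 91*n + 77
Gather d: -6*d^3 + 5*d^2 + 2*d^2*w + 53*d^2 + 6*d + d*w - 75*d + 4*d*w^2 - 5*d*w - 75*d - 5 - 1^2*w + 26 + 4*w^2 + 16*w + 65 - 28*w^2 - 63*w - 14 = -6*d^3 + d^2*(2*w + 58) + d*(4*w^2 - 4*w - 144) - 24*w^2 - 48*w + 72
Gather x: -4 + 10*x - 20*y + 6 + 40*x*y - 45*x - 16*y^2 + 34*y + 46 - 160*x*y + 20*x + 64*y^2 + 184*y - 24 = x*(-120*y - 15) + 48*y^2 + 198*y + 24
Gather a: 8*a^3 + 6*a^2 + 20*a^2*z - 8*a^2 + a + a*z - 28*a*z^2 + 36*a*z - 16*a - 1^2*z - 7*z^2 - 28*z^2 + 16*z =8*a^3 + a^2*(20*z - 2) + a*(-28*z^2 + 37*z - 15) - 35*z^2 + 15*z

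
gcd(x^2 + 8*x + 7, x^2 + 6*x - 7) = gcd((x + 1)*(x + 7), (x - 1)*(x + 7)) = x + 7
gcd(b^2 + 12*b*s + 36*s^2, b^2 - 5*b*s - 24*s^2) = 1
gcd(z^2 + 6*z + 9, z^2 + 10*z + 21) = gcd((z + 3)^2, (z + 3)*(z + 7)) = z + 3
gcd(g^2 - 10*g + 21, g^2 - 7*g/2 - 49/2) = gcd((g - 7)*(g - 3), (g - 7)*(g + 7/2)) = g - 7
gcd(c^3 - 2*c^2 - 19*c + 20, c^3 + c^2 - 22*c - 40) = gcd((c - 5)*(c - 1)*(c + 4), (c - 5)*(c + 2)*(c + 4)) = c^2 - c - 20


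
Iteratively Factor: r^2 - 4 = (r + 2)*(r - 2)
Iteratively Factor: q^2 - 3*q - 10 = (q + 2)*(q - 5)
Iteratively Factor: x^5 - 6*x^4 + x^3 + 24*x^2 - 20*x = (x - 5)*(x^4 - x^3 - 4*x^2 + 4*x) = (x - 5)*(x - 2)*(x^3 + x^2 - 2*x) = (x - 5)*(x - 2)*(x + 2)*(x^2 - x) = x*(x - 5)*(x - 2)*(x + 2)*(x - 1)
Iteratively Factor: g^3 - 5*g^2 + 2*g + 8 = (g - 4)*(g^2 - g - 2) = (g - 4)*(g + 1)*(g - 2)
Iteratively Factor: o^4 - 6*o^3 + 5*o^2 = (o - 1)*(o^3 - 5*o^2) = (o - 5)*(o - 1)*(o^2) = o*(o - 5)*(o - 1)*(o)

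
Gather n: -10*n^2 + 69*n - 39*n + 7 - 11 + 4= -10*n^2 + 30*n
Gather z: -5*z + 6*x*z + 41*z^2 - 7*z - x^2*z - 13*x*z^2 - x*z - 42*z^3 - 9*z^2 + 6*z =-42*z^3 + z^2*(32 - 13*x) + z*(-x^2 + 5*x - 6)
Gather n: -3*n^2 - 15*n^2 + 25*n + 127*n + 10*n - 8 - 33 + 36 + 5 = -18*n^2 + 162*n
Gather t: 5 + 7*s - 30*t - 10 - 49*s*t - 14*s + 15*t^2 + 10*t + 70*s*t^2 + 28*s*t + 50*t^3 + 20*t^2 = -7*s + 50*t^3 + t^2*(70*s + 35) + t*(-21*s - 20) - 5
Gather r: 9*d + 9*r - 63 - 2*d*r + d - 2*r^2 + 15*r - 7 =10*d - 2*r^2 + r*(24 - 2*d) - 70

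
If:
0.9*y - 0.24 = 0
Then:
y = 0.27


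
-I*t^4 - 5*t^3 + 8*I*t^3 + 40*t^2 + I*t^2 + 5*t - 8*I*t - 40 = (t - 8)*(t + 1)*(t - 5*I)*(-I*t + I)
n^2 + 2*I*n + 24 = (n - 4*I)*(n + 6*I)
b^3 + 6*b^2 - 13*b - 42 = (b - 3)*(b + 2)*(b + 7)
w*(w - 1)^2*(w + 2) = w^4 - 3*w^2 + 2*w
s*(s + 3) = s^2 + 3*s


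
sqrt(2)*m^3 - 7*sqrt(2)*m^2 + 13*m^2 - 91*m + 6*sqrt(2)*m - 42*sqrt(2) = (m - 7)*(m + 6*sqrt(2))*(sqrt(2)*m + 1)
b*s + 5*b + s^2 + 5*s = (b + s)*(s + 5)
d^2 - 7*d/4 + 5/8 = (d - 5/4)*(d - 1/2)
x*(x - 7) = x^2 - 7*x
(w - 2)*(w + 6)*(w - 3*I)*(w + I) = w^4 + 4*w^3 - 2*I*w^3 - 9*w^2 - 8*I*w^2 + 12*w + 24*I*w - 36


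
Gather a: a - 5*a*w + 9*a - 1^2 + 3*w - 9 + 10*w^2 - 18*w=a*(10 - 5*w) + 10*w^2 - 15*w - 10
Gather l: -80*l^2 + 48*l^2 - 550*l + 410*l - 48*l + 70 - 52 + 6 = -32*l^2 - 188*l + 24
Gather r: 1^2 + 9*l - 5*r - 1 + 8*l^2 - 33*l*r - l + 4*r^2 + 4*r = 8*l^2 + 8*l + 4*r^2 + r*(-33*l - 1)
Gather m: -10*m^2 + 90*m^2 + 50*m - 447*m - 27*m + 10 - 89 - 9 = 80*m^2 - 424*m - 88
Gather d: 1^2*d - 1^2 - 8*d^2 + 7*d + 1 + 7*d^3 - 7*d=7*d^3 - 8*d^2 + d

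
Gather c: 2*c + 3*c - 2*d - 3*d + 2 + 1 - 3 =5*c - 5*d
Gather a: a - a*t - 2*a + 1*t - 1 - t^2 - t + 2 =a*(-t - 1) - t^2 + 1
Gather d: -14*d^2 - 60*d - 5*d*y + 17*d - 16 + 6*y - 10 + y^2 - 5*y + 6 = -14*d^2 + d*(-5*y - 43) + y^2 + y - 20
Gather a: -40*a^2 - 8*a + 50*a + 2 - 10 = -40*a^2 + 42*a - 8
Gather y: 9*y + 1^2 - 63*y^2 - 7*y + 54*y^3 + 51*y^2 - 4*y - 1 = 54*y^3 - 12*y^2 - 2*y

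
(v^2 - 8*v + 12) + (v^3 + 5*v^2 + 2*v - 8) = v^3 + 6*v^2 - 6*v + 4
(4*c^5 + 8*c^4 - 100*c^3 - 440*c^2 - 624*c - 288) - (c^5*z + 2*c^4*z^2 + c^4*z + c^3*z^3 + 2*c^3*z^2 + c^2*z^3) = -c^5*z + 4*c^5 - 2*c^4*z^2 - c^4*z + 8*c^4 - c^3*z^3 - 2*c^3*z^2 - 100*c^3 - c^2*z^3 - 440*c^2 - 624*c - 288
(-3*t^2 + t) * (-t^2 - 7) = 3*t^4 - t^3 + 21*t^2 - 7*t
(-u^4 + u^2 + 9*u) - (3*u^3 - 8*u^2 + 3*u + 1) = -u^4 - 3*u^3 + 9*u^2 + 6*u - 1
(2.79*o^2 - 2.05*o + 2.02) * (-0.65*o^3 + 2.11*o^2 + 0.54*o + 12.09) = -1.8135*o^5 + 7.2194*o^4 - 4.1319*o^3 + 36.8863*o^2 - 23.6937*o + 24.4218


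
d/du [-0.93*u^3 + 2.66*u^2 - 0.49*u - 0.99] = -2.79*u^2 + 5.32*u - 0.49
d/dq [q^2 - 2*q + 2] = 2*q - 2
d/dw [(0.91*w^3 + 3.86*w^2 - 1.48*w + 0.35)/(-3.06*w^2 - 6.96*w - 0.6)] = (-2.7846*w^4 - 12.6672*w^3 - 33.0324*w^2 - 2.49*w + 3.324)/(9.3636*w^4 + 42.5952*w^3 + 52.1136*w^2 + 8.352*w + 0.36)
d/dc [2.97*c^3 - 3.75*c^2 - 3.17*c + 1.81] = 8.91*c^2 - 7.5*c - 3.17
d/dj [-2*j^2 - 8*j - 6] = -4*j - 8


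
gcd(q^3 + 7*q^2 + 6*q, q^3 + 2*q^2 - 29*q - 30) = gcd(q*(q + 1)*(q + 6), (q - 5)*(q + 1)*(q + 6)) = q^2 + 7*q + 6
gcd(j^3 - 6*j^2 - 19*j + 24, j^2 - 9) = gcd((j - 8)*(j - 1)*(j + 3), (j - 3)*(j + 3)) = j + 3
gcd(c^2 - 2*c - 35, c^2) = 1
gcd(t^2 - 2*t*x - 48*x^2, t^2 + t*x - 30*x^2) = t + 6*x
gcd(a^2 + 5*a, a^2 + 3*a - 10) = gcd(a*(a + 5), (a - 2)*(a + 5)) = a + 5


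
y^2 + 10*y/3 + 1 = (y + 1/3)*(y + 3)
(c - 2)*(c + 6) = c^2 + 4*c - 12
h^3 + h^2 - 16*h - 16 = (h - 4)*(h + 1)*(h + 4)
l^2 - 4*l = l*(l - 4)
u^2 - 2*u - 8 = (u - 4)*(u + 2)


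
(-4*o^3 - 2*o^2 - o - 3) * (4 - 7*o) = 28*o^4 - 2*o^3 - o^2 + 17*o - 12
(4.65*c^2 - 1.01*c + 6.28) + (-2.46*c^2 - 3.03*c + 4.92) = 2.19*c^2 - 4.04*c + 11.2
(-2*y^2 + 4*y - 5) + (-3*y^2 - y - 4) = -5*y^2 + 3*y - 9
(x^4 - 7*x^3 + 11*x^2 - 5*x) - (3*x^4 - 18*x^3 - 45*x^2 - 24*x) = -2*x^4 + 11*x^3 + 56*x^2 + 19*x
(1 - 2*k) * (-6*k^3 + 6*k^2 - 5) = 12*k^4 - 18*k^3 + 6*k^2 + 10*k - 5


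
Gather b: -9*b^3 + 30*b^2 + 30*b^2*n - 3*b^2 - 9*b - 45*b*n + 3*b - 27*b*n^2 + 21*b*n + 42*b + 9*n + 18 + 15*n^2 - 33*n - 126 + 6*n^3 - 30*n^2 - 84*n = -9*b^3 + b^2*(30*n + 27) + b*(-27*n^2 - 24*n + 36) + 6*n^3 - 15*n^2 - 108*n - 108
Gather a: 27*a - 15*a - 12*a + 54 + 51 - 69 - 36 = 0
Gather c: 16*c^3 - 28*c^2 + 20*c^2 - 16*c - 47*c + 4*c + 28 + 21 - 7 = 16*c^3 - 8*c^2 - 59*c + 42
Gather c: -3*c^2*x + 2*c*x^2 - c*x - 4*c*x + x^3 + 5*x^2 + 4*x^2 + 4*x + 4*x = -3*c^2*x + c*(2*x^2 - 5*x) + x^3 + 9*x^2 + 8*x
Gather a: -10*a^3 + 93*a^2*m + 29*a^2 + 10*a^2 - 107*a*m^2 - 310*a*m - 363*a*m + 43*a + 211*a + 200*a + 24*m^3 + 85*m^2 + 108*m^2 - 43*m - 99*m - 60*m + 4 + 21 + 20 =-10*a^3 + a^2*(93*m + 39) + a*(-107*m^2 - 673*m + 454) + 24*m^3 + 193*m^2 - 202*m + 45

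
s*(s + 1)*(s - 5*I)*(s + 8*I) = s^4 + s^3 + 3*I*s^3 + 40*s^2 + 3*I*s^2 + 40*s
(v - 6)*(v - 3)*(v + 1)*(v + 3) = v^4 - 5*v^3 - 15*v^2 + 45*v + 54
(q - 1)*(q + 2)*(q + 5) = q^3 + 6*q^2 + 3*q - 10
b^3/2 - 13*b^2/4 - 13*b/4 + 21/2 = (b/2 + 1)*(b - 7)*(b - 3/2)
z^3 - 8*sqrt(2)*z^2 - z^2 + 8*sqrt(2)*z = z*(z - 1)*(z - 8*sqrt(2))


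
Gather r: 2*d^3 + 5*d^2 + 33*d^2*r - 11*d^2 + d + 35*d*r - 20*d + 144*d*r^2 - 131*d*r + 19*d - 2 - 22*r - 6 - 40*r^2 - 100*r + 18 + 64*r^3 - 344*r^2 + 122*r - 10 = 2*d^3 - 6*d^2 + 64*r^3 + r^2*(144*d - 384) + r*(33*d^2 - 96*d)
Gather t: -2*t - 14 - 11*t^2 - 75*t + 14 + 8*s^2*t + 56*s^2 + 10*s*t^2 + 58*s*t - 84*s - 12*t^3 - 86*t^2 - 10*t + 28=56*s^2 - 84*s - 12*t^3 + t^2*(10*s - 97) + t*(8*s^2 + 58*s - 87) + 28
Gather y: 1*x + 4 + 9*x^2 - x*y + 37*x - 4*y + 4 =9*x^2 + 38*x + y*(-x - 4) + 8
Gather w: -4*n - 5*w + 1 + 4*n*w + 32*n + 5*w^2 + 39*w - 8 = 28*n + 5*w^2 + w*(4*n + 34) - 7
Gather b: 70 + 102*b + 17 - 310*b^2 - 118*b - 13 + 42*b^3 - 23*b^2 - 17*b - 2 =42*b^3 - 333*b^2 - 33*b + 72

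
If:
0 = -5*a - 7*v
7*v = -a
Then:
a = 0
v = 0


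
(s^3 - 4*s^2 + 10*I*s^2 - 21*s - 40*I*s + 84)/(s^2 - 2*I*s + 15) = (s^2 + s*(-4 + 7*I) - 28*I)/(s - 5*I)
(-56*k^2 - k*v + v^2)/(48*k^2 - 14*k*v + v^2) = (7*k + v)/(-6*k + v)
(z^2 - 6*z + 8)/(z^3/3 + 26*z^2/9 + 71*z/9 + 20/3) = 9*(z^2 - 6*z + 8)/(3*z^3 + 26*z^2 + 71*z + 60)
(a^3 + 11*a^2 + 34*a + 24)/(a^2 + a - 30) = (a^2 + 5*a + 4)/(a - 5)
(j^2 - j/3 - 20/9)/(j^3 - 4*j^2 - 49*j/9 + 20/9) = (3*j - 5)/(3*j^2 - 16*j + 5)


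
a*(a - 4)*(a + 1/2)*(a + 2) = a^4 - 3*a^3/2 - 9*a^2 - 4*a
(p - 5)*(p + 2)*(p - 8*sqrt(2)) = p^3 - 8*sqrt(2)*p^2 - 3*p^2 - 10*p + 24*sqrt(2)*p + 80*sqrt(2)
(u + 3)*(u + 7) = u^2 + 10*u + 21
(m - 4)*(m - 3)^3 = m^4 - 13*m^3 + 63*m^2 - 135*m + 108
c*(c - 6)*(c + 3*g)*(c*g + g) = c^4*g + 3*c^3*g^2 - 5*c^3*g - 15*c^2*g^2 - 6*c^2*g - 18*c*g^2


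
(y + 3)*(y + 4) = y^2 + 7*y + 12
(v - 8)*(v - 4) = v^2 - 12*v + 32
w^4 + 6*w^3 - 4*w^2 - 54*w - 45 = (w - 3)*(w + 1)*(w + 3)*(w + 5)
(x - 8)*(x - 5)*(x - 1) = x^3 - 14*x^2 + 53*x - 40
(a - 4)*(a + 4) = a^2 - 16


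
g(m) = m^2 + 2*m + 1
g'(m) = 2*m + 2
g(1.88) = 8.29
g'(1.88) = 5.76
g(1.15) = 4.62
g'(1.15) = 4.30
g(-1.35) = 0.12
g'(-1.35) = -0.70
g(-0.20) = 0.64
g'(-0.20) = 1.60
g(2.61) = 13.03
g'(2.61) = 7.22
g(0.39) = 1.93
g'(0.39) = 2.78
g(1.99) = 8.94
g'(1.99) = 5.98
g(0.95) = 3.80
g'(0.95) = 3.90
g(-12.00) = 121.00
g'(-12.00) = -22.00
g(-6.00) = 25.00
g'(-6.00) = -10.00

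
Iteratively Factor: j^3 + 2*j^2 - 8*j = (j)*(j^2 + 2*j - 8) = j*(j - 2)*(j + 4)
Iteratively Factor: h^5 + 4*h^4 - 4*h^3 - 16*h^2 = (h - 2)*(h^4 + 6*h^3 + 8*h^2) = h*(h - 2)*(h^3 + 6*h^2 + 8*h) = h*(h - 2)*(h + 4)*(h^2 + 2*h) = h*(h - 2)*(h + 2)*(h + 4)*(h)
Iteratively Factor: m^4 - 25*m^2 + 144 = (m - 4)*(m^3 + 4*m^2 - 9*m - 36) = (m - 4)*(m - 3)*(m^2 + 7*m + 12) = (m - 4)*(m - 3)*(m + 3)*(m + 4)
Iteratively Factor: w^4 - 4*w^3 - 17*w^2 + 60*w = (w)*(w^3 - 4*w^2 - 17*w + 60) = w*(w - 3)*(w^2 - w - 20) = w*(w - 3)*(w + 4)*(w - 5)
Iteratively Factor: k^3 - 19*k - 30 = (k - 5)*(k^2 + 5*k + 6) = (k - 5)*(k + 2)*(k + 3)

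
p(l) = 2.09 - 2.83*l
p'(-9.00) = -2.83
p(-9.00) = 27.56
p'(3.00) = -2.83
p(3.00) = -6.40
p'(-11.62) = -2.83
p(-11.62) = 34.97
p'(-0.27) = -2.83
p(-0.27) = 2.85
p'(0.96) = -2.83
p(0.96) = -0.63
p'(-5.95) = -2.83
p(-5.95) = 18.93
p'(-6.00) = -2.83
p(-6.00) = 19.07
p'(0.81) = -2.83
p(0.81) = -0.20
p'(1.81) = -2.83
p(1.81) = -3.03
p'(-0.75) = -2.83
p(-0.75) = 4.21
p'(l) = -2.83000000000000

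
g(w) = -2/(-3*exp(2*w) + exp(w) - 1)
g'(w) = -2*(6*exp(2*w) - exp(w))/(-3*exp(2*w) + exp(w) - 1)^2 = (2 - 12*exp(w))*exp(w)/(3*exp(2*w) - exp(w) + 1)^2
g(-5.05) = 2.01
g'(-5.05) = 0.01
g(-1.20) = 2.06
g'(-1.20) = -0.52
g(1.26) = 0.06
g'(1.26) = -0.12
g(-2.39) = 2.14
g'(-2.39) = 0.09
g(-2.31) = 2.15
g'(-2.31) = 0.09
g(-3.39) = 2.06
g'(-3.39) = 0.06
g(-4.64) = 2.02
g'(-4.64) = 0.02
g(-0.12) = 0.81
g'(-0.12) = -1.25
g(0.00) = 0.67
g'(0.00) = -1.11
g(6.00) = 0.00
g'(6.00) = 0.00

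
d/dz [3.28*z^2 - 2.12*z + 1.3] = 6.56*z - 2.12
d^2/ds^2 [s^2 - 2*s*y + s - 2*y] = 2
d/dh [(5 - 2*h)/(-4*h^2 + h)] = (-8*h^2 + 40*h - 5)/(h^2*(16*h^2 - 8*h + 1))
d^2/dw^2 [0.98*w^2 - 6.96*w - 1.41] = 1.96000000000000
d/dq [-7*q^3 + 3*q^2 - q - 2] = -21*q^2 + 6*q - 1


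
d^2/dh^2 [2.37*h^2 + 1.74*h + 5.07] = 4.74000000000000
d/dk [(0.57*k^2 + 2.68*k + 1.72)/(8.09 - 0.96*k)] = (-0.5472*k^2 + 9.2226*k + 23.3324)/(0.9216*k^2 - 15.5328*k + 65.4481)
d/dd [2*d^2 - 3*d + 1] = 4*d - 3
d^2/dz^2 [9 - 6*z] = 0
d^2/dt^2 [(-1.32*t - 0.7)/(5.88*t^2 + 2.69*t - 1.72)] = (-(1.32*t + 0.7)*(11.76*t + 2.69)*(23.52*t + 5.38) + (46.5696*t + 15.3336)*(5.88*t^2 + 2.69*t - 1.72))/(5.88*t^2 + 2.69*t - 1.72)^3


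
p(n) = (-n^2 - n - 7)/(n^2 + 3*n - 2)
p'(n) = (-2*n - 3)*(-n^2 - n - 7)/(n^2 + 3*n - 2)^2 + (-2*n - 1)/(n^2 + 3*n - 2)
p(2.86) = -1.22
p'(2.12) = 0.67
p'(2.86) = 0.27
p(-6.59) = -2.02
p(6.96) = -0.93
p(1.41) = -2.47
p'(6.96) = 0.01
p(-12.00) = -1.31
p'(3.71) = 0.12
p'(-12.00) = -0.04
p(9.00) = -0.92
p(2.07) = -1.57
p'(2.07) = 0.72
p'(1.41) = 2.50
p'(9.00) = 0.00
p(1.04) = -4.14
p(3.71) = -1.07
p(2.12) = -1.54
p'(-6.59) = -0.39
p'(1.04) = 8.16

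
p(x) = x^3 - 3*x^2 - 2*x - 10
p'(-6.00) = 142.00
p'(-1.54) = 14.35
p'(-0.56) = 2.30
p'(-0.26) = -0.24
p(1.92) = -17.82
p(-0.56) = -10.00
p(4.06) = -0.65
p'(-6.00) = 142.00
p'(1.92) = -2.46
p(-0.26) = -9.70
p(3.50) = -10.88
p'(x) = 3*x^2 - 6*x - 2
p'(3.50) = 13.75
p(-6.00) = -322.00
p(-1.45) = -16.46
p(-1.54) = -17.69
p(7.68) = 250.68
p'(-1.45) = 13.01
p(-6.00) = -322.00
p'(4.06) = 23.09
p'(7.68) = 128.87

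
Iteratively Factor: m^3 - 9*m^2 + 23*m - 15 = (m - 1)*(m^2 - 8*m + 15) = (m - 5)*(m - 1)*(m - 3)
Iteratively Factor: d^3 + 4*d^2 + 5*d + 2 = (d + 2)*(d^2 + 2*d + 1) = (d + 1)*(d + 2)*(d + 1)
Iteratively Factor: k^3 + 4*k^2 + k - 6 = (k - 1)*(k^2 + 5*k + 6) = (k - 1)*(k + 2)*(k + 3)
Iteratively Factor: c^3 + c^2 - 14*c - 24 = (c + 2)*(c^2 - c - 12) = (c + 2)*(c + 3)*(c - 4)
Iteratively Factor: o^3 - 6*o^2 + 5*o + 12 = (o + 1)*(o^2 - 7*o + 12) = (o - 4)*(o + 1)*(o - 3)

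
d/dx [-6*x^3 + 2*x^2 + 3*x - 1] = -18*x^2 + 4*x + 3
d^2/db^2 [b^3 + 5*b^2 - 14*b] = 6*b + 10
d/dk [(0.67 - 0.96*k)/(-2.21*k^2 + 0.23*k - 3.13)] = (-2.1216*k^2 + 2.9614*k + 2.8507)/(4.8841*k^4 - 1.0166*k^3 + 13.8875*k^2 - 1.4398*k + 9.7969)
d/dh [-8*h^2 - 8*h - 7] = -16*h - 8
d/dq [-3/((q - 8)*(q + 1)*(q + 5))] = 3*(3*q^2 - 4*q - 43)/(q^6 - 4*q^5 - 82*q^4 + 92*q^3 + 2009*q^2 + 3440*q + 1600)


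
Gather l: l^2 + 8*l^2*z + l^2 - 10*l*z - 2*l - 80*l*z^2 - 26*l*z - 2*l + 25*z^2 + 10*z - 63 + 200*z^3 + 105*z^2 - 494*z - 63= l^2*(8*z + 2) + l*(-80*z^2 - 36*z - 4) + 200*z^3 + 130*z^2 - 484*z - 126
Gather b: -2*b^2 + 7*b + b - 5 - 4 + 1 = -2*b^2 + 8*b - 8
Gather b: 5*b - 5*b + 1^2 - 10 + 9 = 0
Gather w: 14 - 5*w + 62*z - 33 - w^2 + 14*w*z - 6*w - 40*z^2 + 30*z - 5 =-w^2 + w*(14*z - 11) - 40*z^2 + 92*z - 24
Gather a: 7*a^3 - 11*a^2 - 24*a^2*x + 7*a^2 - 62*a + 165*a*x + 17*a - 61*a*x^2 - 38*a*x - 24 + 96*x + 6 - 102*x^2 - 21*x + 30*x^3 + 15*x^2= 7*a^3 + a^2*(-24*x - 4) + a*(-61*x^2 + 127*x - 45) + 30*x^3 - 87*x^2 + 75*x - 18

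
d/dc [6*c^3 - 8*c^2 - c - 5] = 18*c^2 - 16*c - 1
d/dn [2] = 0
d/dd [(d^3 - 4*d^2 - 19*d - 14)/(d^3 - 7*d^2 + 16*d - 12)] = (-3*d^3 + 64*d^2 - 63*d - 226)/(d^5 - 12*d^4 + 57*d^3 - 134*d^2 + 156*d - 72)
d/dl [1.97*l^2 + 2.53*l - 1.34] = 3.94*l + 2.53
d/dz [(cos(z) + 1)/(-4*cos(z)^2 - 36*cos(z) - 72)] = (sin(z)^2 - 2*cos(z) + 8)*sin(z)/(4*(cos(z)^2 + 9*cos(z) + 18)^2)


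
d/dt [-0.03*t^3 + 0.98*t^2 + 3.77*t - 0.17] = -0.09*t^2 + 1.96*t + 3.77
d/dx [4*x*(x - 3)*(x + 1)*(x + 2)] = 16*x^3 - 56*x - 24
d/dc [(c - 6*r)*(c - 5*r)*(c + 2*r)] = 3*c^2 - 18*c*r + 8*r^2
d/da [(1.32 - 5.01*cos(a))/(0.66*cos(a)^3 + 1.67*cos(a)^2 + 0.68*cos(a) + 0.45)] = (-6.6132*cos(a)^3 - 5.7531*cos(a)^2 + 4.4088*cos(a) + 3.1521)*sin(a)/(0.4356*cos(a)^6 + 2.2044*cos(a)^5 + 3.6865*cos(a)^4 + 2.8652*cos(a)^3 + 1.9654*cos(a)^2 + 0.612*cos(a) + 0.2025)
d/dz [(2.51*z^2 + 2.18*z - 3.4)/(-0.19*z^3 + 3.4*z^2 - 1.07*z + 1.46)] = (0.4769*z^4 + 0.828399999999998*z^3 - 12.0357*z^2 + 30.4492*z - 0.4552)/(0.0361*z^6 - 1.292*z^5 + 11.9666*z^4 - 7.8308*z^3 + 11.0729*z^2 - 3.1244*z + 2.1316)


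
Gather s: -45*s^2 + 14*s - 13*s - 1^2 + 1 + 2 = -45*s^2 + s + 2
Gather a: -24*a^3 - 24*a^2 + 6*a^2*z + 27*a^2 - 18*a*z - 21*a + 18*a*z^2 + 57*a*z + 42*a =-24*a^3 + a^2*(6*z + 3) + a*(18*z^2 + 39*z + 21)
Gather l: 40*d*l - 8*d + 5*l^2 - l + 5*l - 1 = -8*d + 5*l^2 + l*(40*d + 4) - 1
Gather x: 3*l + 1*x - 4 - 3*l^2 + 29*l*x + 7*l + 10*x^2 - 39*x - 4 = -3*l^2 + 10*l + 10*x^2 + x*(29*l - 38) - 8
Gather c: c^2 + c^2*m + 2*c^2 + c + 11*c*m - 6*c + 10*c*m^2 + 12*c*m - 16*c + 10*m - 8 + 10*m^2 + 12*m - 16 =c^2*(m + 3) + c*(10*m^2 + 23*m - 21) + 10*m^2 + 22*m - 24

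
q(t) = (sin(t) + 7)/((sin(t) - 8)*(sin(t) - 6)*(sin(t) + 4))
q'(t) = cos(t)/((sin(t) - 8)*(sin(t) - 6)*(sin(t) + 4)) - (sin(t) + 7)*cos(t)/((sin(t) - 8)*(sin(t) - 6)*(sin(t) + 4)^2) - (sin(t) + 7)*cos(t)/((sin(t) - 8)*(sin(t) - 6)^2*(sin(t) + 4)) - (sin(t) + 7)*cos(t)/((sin(t) - 8)^2*(sin(t) - 6)*(sin(t) + 4)) = (-2*sin(t)^3 - 11*sin(t)^2 + 140*sin(t) + 248)*cos(t)/((sin(t) - 8)^2*(sin(t) - 6)^2*(sin(t) + 4)^2)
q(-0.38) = 0.03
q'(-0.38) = 0.00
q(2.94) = 0.04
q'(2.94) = -0.01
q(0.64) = 0.04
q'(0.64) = 0.01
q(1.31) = 0.05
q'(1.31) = 0.00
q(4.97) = 0.03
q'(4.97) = 0.00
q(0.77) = 0.04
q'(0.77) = 0.01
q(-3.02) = 0.04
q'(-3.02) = -0.01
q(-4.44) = 0.05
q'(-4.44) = -0.00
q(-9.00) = 0.03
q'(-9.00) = 0.00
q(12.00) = 0.03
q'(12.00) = 0.00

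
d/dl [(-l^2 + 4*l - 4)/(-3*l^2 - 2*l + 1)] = 2*(7*l^2 - 13*l - 2)/(9*l^4 + 12*l^3 - 2*l^2 - 4*l + 1)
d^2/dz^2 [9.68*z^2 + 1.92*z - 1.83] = 19.3600000000000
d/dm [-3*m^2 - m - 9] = -6*m - 1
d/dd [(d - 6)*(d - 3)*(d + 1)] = 3*d^2 - 16*d + 9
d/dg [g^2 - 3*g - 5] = 2*g - 3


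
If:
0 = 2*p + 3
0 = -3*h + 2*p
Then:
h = -1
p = -3/2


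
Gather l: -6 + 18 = 12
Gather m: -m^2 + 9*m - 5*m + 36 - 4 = -m^2 + 4*m + 32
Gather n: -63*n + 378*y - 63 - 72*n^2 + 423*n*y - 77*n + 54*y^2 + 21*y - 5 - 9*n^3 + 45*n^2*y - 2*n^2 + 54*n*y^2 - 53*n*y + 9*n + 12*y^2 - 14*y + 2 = -9*n^3 + n^2*(45*y - 74) + n*(54*y^2 + 370*y - 131) + 66*y^2 + 385*y - 66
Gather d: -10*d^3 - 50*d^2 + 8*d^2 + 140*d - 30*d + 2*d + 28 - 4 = -10*d^3 - 42*d^2 + 112*d + 24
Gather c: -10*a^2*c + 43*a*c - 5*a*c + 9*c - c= c*(-10*a^2 + 38*a + 8)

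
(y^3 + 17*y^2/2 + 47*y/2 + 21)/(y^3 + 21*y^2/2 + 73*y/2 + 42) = (y + 2)/(y + 4)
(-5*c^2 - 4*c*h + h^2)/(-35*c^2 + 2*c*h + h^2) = (c + h)/(7*c + h)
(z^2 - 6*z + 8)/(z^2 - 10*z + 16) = (z - 4)/(z - 8)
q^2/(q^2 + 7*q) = q/(q + 7)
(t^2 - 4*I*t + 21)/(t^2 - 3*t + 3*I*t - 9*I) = (t - 7*I)/(t - 3)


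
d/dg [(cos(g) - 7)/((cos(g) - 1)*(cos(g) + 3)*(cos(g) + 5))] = 2*(cos(g)^3 - 7*cos(g)^2 - 49*cos(g) - 17)*sin(g)/((cos(g) - 1)^2*(cos(g) + 3)^2*(cos(g) + 5)^2)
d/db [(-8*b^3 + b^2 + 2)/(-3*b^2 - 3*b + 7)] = (24*b^4 + 48*b^3 - 171*b^2 + 26*b + 6)/(9*b^4 + 18*b^3 - 33*b^2 - 42*b + 49)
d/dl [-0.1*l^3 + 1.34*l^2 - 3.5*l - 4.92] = -0.3*l^2 + 2.68*l - 3.5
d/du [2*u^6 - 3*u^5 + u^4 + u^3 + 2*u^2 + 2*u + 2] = 12*u^5 - 15*u^4 + 4*u^3 + 3*u^2 + 4*u + 2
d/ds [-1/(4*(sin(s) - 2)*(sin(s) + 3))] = (sin(2*s) + cos(s))/(4*(sin(s) - 2)^2*(sin(s) + 3)^2)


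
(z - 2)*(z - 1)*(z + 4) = z^3 + z^2 - 10*z + 8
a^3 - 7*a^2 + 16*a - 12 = (a - 3)*(a - 2)^2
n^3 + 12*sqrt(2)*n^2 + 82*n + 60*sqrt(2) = (n + sqrt(2))*(n + 5*sqrt(2))*(n + 6*sqrt(2))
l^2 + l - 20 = (l - 4)*(l + 5)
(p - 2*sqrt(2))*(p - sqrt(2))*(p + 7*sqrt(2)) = p^3 + 4*sqrt(2)*p^2 - 38*p + 28*sqrt(2)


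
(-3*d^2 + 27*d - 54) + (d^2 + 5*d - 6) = -2*d^2 + 32*d - 60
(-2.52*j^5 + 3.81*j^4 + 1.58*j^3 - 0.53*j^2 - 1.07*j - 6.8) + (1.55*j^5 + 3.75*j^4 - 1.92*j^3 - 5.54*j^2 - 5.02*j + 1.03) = -0.97*j^5 + 7.56*j^4 - 0.34*j^3 - 6.07*j^2 - 6.09*j - 5.77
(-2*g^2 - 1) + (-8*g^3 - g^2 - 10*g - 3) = -8*g^3 - 3*g^2 - 10*g - 4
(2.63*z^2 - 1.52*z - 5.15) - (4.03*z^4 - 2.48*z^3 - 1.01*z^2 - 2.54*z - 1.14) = -4.03*z^4 + 2.48*z^3 + 3.64*z^2 + 1.02*z - 4.01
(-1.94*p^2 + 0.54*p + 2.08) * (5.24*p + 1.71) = -10.1656*p^3 - 0.4878*p^2 + 11.8226*p + 3.5568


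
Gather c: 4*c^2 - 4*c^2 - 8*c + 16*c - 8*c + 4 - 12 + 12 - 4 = 0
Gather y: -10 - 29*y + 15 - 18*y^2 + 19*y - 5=-18*y^2 - 10*y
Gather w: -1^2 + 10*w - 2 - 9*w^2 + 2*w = -9*w^2 + 12*w - 3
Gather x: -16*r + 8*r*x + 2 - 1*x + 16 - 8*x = -16*r + x*(8*r - 9) + 18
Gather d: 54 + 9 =63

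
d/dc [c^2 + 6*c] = 2*c + 6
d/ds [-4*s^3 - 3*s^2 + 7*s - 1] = -12*s^2 - 6*s + 7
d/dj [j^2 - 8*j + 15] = 2*j - 8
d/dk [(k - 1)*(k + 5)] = 2*k + 4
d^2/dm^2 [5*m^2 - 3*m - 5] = 10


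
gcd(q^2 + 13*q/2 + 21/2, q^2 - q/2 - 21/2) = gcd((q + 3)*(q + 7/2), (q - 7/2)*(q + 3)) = q + 3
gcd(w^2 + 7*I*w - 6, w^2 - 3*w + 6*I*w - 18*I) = w + 6*I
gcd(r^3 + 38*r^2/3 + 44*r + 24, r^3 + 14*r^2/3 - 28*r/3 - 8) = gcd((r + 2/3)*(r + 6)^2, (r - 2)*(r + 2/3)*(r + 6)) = r^2 + 20*r/3 + 4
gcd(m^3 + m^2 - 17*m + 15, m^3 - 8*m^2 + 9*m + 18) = m - 3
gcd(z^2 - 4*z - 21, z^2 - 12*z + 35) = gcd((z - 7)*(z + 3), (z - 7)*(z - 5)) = z - 7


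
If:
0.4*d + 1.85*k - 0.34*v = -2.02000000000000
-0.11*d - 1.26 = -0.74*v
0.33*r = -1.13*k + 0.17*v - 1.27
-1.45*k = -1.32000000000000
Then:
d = -8.94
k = 0.91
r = -6.77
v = 0.37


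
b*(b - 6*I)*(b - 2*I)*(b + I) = b^4 - 7*I*b^3 - 4*b^2 - 12*I*b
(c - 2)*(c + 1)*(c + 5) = c^3 + 4*c^2 - 7*c - 10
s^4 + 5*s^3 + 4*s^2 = s^2*(s + 1)*(s + 4)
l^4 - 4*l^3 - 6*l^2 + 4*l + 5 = (l - 5)*(l - 1)*(l + 1)^2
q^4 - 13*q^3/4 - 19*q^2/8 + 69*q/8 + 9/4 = (q - 3)*(q - 2)*(q + 1/4)*(q + 3/2)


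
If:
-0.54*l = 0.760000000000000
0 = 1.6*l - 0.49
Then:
No Solution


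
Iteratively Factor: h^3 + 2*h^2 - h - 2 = (h + 2)*(h^2 - 1) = (h - 1)*(h + 2)*(h + 1)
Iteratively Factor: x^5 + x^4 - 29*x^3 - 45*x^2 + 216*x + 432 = (x + 3)*(x^4 - 2*x^3 - 23*x^2 + 24*x + 144) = (x - 4)*(x + 3)*(x^3 + 2*x^2 - 15*x - 36) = (x - 4)*(x + 3)^2*(x^2 - x - 12) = (x - 4)^2*(x + 3)^2*(x + 3)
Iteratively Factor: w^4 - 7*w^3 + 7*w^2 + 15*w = (w)*(w^3 - 7*w^2 + 7*w + 15) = w*(w + 1)*(w^2 - 8*w + 15) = w*(w - 3)*(w + 1)*(w - 5)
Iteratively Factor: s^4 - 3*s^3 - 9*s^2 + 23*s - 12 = (s - 1)*(s^3 - 2*s^2 - 11*s + 12) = (s - 1)*(s + 3)*(s^2 - 5*s + 4) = (s - 4)*(s - 1)*(s + 3)*(s - 1)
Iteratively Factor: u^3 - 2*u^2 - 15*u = (u + 3)*(u^2 - 5*u) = u*(u + 3)*(u - 5)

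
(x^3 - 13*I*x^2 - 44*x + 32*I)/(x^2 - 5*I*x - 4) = x - 8*I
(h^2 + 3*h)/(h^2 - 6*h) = (h + 3)/(h - 6)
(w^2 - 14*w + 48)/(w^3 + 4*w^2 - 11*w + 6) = (w^2 - 14*w + 48)/(w^3 + 4*w^2 - 11*w + 6)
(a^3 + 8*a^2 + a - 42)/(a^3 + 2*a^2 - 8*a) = (a^2 + 10*a + 21)/(a*(a + 4))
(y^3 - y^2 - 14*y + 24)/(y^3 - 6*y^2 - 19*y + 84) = (y - 2)/(y - 7)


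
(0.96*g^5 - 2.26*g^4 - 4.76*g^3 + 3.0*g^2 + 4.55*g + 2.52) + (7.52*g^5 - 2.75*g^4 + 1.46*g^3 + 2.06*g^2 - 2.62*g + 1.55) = 8.48*g^5 - 5.01*g^4 - 3.3*g^3 + 5.06*g^2 + 1.93*g + 4.07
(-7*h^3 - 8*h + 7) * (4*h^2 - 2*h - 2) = -28*h^5 + 14*h^4 - 18*h^3 + 44*h^2 + 2*h - 14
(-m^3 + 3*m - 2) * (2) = -2*m^3 + 6*m - 4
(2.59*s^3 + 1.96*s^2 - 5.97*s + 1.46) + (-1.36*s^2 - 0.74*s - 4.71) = 2.59*s^3 + 0.6*s^2 - 6.71*s - 3.25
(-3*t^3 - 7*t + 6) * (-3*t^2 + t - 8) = 9*t^5 - 3*t^4 + 45*t^3 - 25*t^2 + 62*t - 48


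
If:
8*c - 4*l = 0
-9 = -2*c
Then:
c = 9/2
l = 9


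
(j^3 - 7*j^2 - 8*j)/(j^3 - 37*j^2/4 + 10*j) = 4*(j + 1)/(4*j - 5)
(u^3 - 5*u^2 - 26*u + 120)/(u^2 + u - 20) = u - 6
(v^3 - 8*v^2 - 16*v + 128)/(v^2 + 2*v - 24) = (v^2 - 4*v - 32)/(v + 6)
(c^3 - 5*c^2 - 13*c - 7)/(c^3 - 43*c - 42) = (c + 1)/(c + 6)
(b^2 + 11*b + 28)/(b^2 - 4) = (b^2 + 11*b + 28)/(b^2 - 4)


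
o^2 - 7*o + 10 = (o - 5)*(o - 2)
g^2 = g^2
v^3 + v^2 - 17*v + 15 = (v - 3)*(v - 1)*(v + 5)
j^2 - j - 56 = (j - 8)*(j + 7)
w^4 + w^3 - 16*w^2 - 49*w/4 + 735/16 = (w - 7/2)*(w - 3/2)*(w + 5/2)*(w + 7/2)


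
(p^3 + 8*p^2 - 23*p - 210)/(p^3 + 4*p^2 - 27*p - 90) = (p + 7)/(p + 3)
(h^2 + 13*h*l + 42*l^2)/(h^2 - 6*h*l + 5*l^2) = (h^2 + 13*h*l + 42*l^2)/(h^2 - 6*h*l + 5*l^2)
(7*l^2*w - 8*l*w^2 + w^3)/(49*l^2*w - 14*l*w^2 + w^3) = (-l + w)/(-7*l + w)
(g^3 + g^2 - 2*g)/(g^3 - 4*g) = (g - 1)/(g - 2)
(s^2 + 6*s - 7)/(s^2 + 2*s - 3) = (s + 7)/(s + 3)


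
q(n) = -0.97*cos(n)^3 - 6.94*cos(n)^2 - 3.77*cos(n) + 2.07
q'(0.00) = 0.00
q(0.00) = -9.61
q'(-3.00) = 1.00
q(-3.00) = -0.06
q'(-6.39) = -2.18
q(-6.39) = -9.49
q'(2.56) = -3.18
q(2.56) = 0.94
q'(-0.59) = -9.63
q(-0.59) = -6.41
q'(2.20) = -2.74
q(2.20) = 2.08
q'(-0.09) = -1.84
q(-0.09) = -9.53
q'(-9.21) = 1.49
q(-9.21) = 0.03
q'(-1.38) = -6.39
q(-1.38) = 1.10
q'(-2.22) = 2.83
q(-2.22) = 2.03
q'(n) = 2.91*sin(n)*cos(n)^2 + 13.88*sin(n)*cos(n) + 3.77*sin(n)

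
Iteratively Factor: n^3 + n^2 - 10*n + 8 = (n - 2)*(n^2 + 3*n - 4) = (n - 2)*(n - 1)*(n + 4)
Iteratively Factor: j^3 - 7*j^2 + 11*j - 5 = (j - 5)*(j^2 - 2*j + 1) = (j - 5)*(j - 1)*(j - 1)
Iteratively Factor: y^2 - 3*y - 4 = (y - 4)*(y + 1)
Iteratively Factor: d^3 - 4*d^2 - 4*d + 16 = (d + 2)*(d^2 - 6*d + 8) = (d - 2)*(d + 2)*(d - 4)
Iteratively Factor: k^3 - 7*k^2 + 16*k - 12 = (k - 2)*(k^2 - 5*k + 6) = (k - 2)^2*(k - 3)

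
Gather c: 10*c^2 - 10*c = 10*c^2 - 10*c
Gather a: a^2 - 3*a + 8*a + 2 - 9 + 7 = a^2 + 5*a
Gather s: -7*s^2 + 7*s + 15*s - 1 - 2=-7*s^2 + 22*s - 3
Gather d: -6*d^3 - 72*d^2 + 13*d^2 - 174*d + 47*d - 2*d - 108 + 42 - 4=-6*d^3 - 59*d^2 - 129*d - 70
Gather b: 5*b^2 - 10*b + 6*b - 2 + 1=5*b^2 - 4*b - 1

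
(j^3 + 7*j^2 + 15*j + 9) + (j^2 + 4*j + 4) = j^3 + 8*j^2 + 19*j + 13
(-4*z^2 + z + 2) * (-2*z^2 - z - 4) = 8*z^4 + 2*z^3 + 11*z^2 - 6*z - 8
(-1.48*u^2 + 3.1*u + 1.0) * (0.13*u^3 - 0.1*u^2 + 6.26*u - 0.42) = -0.1924*u^5 + 0.551*u^4 - 9.4448*u^3 + 19.9276*u^2 + 4.958*u - 0.42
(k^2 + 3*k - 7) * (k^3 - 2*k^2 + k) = k^5 + k^4 - 12*k^3 + 17*k^2 - 7*k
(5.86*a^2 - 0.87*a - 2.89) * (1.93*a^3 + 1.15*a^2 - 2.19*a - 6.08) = 11.3098*a^5 + 5.0599*a^4 - 19.4116*a^3 - 37.047*a^2 + 11.6187*a + 17.5712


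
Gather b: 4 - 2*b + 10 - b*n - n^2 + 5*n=b*(-n - 2) - n^2 + 5*n + 14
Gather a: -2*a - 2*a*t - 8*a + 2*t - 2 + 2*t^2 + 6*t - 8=a*(-2*t - 10) + 2*t^2 + 8*t - 10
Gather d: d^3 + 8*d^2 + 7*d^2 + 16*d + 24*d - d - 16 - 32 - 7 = d^3 + 15*d^2 + 39*d - 55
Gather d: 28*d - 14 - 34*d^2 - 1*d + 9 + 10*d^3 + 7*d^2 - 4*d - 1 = 10*d^3 - 27*d^2 + 23*d - 6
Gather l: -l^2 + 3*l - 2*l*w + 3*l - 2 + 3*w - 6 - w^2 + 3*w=-l^2 + l*(6 - 2*w) - w^2 + 6*w - 8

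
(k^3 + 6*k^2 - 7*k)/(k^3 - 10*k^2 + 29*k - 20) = k*(k + 7)/(k^2 - 9*k + 20)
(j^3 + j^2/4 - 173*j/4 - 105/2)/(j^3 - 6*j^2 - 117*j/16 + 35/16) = 4*(j + 6)/(4*j - 1)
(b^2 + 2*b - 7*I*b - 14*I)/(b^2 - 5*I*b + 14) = (b + 2)/(b + 2*I)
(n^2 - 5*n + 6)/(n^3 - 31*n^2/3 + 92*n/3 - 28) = 3*(n - 3)/(3*n^2 - 25*n + 42)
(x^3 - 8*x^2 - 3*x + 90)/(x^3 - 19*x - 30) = (x - 6)/(x + 2)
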